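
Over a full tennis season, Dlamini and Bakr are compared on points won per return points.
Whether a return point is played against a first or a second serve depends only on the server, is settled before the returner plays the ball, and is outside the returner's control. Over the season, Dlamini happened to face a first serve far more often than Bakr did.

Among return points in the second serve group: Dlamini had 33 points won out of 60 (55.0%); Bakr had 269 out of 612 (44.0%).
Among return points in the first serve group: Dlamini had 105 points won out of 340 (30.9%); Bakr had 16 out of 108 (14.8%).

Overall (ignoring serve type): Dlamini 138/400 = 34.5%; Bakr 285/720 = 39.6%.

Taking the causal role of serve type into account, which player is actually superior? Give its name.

Here serve type is a common cause — it drives both which player a case falls under and the outcome. The crude comparison mixes populations; the stratum-specific rates are the causally relevant ones.
Within each level — second serve: 55.0% vs 44.0%; first serve: 30.9% vs 14.8% — Dlamini is higher every time.

Dlamini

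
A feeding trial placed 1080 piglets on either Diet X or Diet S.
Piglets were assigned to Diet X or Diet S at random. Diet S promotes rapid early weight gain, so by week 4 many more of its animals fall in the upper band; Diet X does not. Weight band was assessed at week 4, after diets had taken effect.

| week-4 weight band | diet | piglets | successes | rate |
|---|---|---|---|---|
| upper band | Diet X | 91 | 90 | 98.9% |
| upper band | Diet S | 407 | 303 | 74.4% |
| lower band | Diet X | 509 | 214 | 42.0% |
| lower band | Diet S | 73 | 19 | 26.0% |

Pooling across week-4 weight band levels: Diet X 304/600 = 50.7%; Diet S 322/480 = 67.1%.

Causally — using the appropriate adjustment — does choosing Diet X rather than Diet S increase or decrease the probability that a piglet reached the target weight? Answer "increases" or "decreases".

Week-4 weight band lies on the pathway diet → week-4 weight band → outcome, so adjusting for it blocks the indirect effect. For the total causal effect of diet, use the unadjusted pooled rates.
Pooled: Diet X 50.7% vs Diet S 67.1%; Diet S is higher overall.

decreases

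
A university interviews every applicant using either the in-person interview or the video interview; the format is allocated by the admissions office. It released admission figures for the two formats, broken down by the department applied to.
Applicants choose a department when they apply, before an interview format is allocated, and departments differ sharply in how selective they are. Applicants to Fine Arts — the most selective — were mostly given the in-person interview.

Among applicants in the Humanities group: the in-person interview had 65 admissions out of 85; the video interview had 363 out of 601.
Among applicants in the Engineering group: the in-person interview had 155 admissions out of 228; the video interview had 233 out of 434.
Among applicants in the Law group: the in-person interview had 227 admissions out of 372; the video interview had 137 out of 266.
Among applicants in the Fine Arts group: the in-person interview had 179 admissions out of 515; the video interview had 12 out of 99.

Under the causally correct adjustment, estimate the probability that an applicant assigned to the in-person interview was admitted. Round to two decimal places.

Nothing the interview format does changes department; the imbalance is an allocation artefact. With department also predicting the outcome, the pooled figure is confounded, and the within-stratum comparison is the causal one.
Standardising the in-person interview to the population department mix: 0.264·65/85 + 0.255·155/228 + 0.245·227/372 + 0.236·179/515 = 0.607.

0.61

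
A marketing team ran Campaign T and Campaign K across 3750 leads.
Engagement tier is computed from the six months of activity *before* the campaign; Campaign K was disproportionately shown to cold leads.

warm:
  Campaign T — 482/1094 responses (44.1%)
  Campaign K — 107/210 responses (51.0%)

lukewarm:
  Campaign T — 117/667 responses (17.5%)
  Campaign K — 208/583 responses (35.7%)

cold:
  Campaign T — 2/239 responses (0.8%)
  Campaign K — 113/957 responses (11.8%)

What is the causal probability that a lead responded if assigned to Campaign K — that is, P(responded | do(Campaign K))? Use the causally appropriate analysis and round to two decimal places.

0.33

Engagement tier differs across campaigns for reasons unrelated to any effect of the campaign itself, and it separately predicts the outcome — a classic confounder. We must compare within engagement tier levels.
Standardising Campaign K to the population engagement tier mix: 0.348·107/210 + 0.333·208/583 + 0.319·113/957 = 0.334.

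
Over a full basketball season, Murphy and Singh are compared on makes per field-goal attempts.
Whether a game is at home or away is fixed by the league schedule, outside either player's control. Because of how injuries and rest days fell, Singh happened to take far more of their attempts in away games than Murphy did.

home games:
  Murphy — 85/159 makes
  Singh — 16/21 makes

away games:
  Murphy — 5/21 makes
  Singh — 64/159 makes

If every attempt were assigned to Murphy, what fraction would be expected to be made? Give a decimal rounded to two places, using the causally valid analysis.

The stratified and pooled comparisons disagree (Singh wins within each game venue; Murphy wins overall), so the answer turns on the causal role of game venue.
Game venue satisfies the back-door criterion: it is not a descendant of the player, and it blocks the spurious path from player to outcome. Adjusting for it (i.e., using the within-game venue rates) gives the causal effect.
Standardising Murphy to the population game venue mix: 0.500·85/159 + 0.500·5/21 = 0.386.

0.39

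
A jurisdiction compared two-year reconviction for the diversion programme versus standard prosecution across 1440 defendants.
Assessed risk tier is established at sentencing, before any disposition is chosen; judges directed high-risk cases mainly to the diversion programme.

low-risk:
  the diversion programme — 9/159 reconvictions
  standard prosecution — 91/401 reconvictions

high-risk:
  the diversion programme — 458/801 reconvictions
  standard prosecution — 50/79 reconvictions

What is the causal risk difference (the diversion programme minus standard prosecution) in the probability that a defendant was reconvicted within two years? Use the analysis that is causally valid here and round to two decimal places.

Assessed risk tier satisfies the back-door criterion: it is not a descendant of the disposition, and it blocks the spurious path from disposition to outcome. Adjusting for it (i.e., using the within-assessed risk tier rates) gives the causal effect.
Adjusting over the population distribution of assessed risk tier: 0.389·(0.057−0.227) + 0.611·(0.572−0.633) = -0.104.

-0.10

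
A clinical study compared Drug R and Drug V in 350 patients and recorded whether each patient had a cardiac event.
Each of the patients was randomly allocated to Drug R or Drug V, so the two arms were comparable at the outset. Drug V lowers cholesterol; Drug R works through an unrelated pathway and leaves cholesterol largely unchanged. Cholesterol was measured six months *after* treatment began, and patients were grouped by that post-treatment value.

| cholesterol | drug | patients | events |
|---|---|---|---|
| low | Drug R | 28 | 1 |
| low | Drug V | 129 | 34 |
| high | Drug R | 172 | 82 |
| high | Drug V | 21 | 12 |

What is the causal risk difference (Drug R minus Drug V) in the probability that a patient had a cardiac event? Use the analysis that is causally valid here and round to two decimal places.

+0.11

Cholesterol lies on the pathway drug → cholesterol → outcome, so adjusting for it blocks the indirect effect. For the total causal effect of drug, use the unadjusted pooled rates.
The causal difference is the pooled difference: 0.415 − 0.307 = +0.108.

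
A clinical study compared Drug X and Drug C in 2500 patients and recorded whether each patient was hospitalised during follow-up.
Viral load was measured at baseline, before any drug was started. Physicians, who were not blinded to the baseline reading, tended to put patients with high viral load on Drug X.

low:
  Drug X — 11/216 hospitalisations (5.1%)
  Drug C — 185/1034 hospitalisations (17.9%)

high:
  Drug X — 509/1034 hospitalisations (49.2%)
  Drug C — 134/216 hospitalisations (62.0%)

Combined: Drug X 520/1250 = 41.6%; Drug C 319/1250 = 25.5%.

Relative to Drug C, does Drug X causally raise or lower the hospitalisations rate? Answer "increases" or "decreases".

Since viral load is a pre-existing factor (not a product of the drug) and it affects the outcome on its own, it is a confounder. The stratified rates, not the pooled rate, identify the causal effect.
Within each level — low: 5.1% vs 17.9%; high: 49.2% vs 62.0% — Drug X is lower every time.

decreases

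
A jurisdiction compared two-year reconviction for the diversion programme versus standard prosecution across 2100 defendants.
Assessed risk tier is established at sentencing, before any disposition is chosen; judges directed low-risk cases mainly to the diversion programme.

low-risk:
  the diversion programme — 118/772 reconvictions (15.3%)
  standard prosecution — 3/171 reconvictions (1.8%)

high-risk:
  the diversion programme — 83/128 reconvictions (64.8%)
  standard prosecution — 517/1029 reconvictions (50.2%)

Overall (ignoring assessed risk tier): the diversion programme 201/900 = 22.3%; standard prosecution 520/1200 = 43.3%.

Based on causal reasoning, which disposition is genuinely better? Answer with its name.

Assessed risk tier is set before the disposition has any effect — it is not caused by the disposition — and it independently drives the outcome. That makes it a confounder, so the causal comparison is within assessed risk tier levels.
Within each level — low-risk: 15.3% vs 1.8%; high-risk: 64.8% vs 50.2% — standard prosecution is lower every time.

standard prosecution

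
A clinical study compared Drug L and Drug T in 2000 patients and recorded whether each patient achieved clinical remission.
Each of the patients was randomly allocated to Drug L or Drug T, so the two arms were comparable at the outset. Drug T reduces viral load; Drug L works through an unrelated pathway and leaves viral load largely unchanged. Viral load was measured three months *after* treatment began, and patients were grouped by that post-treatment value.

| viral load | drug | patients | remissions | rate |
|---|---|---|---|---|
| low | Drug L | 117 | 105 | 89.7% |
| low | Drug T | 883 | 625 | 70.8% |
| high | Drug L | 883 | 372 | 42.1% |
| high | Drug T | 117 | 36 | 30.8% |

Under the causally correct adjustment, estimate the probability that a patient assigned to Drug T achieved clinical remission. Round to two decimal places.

0.66

Viral load is downstream of the drug. One should not condition on a consequence of treatment, so the overall rates are the right comparison.
So P(outcome | do(Drug T)) is just the pooled rate for Drug T: 661/1000 = 0.661.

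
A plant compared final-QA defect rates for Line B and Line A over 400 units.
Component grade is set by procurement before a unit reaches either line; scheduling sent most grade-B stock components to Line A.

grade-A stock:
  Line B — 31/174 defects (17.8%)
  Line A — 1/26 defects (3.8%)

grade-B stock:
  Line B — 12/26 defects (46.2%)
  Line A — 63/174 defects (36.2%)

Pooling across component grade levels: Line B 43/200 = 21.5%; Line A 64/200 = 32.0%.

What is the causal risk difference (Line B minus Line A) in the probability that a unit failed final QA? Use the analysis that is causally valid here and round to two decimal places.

+0.12

Line A is lower inside every component grade stratum but Line B is lower in aggregate. Whether to stratify depends on how component grade relates to the line.
Nothing the line does changes component grade; the imbalance is an allocation artefact. With component grade also predicting the outcome, the pooled figure is confounded, and the within-stratum comparison is the causal one.
Adjusting over the population distribution of component grade: 0.500·(0.178−0.038) + 0.500·(0.462−0.362) = +0.120.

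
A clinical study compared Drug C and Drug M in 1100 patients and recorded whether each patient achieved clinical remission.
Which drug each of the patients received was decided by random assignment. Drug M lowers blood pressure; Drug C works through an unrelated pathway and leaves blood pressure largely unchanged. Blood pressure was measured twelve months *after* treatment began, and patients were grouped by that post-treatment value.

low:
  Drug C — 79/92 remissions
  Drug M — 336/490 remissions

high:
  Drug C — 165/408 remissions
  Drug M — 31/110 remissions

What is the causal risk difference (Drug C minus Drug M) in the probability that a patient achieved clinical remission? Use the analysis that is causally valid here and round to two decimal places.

-0.12

The stratified and pooled comparisons disagree (Drug C wins within each blood pressure; Drug M wins overall), so the answer turns on the causal role of blood pressure.
Blood pressure lies on the pathway drug → blood pressure → outcome, so adjusting for it blocks the indirect effect. For the total causal effect of drug, use the unadjusted pooled rates.
The causal difference is the pooled difference: 0.488 − 0.612 = -0.124.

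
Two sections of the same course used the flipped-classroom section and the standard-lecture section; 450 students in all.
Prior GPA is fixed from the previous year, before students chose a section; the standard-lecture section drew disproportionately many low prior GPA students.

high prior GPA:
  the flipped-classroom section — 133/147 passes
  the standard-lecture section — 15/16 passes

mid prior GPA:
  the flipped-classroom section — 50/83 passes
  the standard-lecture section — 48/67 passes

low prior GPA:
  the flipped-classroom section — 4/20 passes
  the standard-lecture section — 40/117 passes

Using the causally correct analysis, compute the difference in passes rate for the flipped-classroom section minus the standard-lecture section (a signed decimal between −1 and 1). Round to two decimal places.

-0.09

The prior GPA band-specific comparison favours the standard-lecture section throughout, but the pooled figures favour the flipped-classroom section. The question is whether to condition on prior GPA band.
Since prior GPA band is a pre-existing factor (not a product of the teaching method) and it affects the outcome on its own, it is a confounder. The stratified rates, not the pooled rate, identify the causal effect.
Adjusting over the population distribution of prior GPA band: 0.362·(0.905−0.938) + 0.333·(0.602−0.716) + 0.304·(0.200−0.342) = -0.093.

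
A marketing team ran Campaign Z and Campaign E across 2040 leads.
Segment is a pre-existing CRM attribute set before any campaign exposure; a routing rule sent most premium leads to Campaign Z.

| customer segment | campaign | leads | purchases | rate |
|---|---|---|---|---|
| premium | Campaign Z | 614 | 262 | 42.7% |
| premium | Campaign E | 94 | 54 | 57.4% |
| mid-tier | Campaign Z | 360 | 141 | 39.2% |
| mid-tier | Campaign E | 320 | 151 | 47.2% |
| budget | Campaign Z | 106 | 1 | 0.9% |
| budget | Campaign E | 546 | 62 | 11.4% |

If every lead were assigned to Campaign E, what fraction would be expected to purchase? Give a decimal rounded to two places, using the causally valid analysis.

Here customer segment is a common cause — it drives both which campaign a case falls under and the outcome. The crude comparison mixes populations; the stratum-specific rates are the causally relevant ones.
Standardising Campaign E to the population customer segment mix: 0.347·54/94 + 0.333·151/320 + 0.320·62/546 = 0.393.

0.39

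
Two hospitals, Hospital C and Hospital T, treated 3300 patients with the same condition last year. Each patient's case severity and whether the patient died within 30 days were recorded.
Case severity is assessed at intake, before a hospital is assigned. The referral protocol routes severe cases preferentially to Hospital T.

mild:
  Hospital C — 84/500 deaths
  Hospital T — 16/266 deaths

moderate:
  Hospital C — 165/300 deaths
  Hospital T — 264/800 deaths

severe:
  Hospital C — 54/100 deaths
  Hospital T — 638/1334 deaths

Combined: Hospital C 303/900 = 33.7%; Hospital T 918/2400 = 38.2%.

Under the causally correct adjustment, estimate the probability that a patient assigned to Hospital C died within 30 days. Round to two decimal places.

Hospital T is lower inside every case severity stratum but Hospital C is lower in aggregate. Whether to stratify depends on how case severity relates to the hospital.
Since case severity is a pre-existing factor (not a product of the hospital) and it affects the outcome on its own, it is a confounder. The stratified rates, not the pooled rate, identify the causal effect.
Standardising Hospital C to the population case severity mix: 0.232·84/500 + 0.333·165/300 + 0.435·54/100 = 0.457.

0.46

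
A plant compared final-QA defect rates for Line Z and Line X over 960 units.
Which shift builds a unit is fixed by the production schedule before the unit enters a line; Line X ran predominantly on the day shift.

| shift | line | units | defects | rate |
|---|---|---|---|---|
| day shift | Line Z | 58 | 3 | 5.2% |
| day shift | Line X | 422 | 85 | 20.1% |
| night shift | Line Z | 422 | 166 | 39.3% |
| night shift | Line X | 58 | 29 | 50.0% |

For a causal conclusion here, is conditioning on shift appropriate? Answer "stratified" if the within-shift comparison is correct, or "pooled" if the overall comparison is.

Since shift is a pre-existing factor (not a product of the line) and it affects the outcome on its own, it is a confounder. The stratified rates, not the pooled rate, identify the causal effect.
Within each level — day shift: 5.2% vs 20.1%; night shift: 39.3% vs 50.0% — Line Z is lower every time.

stratified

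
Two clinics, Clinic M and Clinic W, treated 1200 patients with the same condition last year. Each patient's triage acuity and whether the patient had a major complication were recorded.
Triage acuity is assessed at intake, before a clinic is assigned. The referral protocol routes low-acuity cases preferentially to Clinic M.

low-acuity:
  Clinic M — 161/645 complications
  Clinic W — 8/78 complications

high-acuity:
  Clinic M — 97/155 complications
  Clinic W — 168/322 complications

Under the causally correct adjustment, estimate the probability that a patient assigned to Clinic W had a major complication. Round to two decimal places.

0.27

The stratified and pooled comparisons disagree (Clinic W wins within each triage acuity; Clinic M wins overall), so the answer turns on the causal role of triage acuity.
Since triage acuity is a pre-existing factor (not a product of the clinic) and it affects the outcome on its own, it is a confounder. The stratified rates, not the pooled rate, identify the causal effect.
Standardising Clinic W to the population triage acuity mix: 0.603·8/78 + 0.398·168/322 = 0.269.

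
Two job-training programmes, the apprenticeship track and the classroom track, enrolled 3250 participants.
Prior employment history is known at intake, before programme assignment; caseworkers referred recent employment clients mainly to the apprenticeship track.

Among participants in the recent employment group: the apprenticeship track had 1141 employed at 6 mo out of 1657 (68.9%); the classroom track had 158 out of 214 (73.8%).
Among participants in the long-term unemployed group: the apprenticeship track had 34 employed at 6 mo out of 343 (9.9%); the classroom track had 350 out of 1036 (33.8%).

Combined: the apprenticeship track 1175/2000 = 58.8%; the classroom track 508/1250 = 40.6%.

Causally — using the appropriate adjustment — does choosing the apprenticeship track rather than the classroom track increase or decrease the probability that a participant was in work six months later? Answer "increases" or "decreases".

decreases

The prior employment history-specific comparison favours the classroom track throughout, but the pooled figures favour the apprenticeship track. The question is whether to condition on prior employment history.
Prior employment history satisfies the back-door criterion: it is not a descendant of the programme, and it blocks the spurious path from programme to outcome. Adjusting for it (i.e., using the within-prior employment history rates) gives the causal effect.
Within each level — recent employment: 68.9% vs 73.8%; long-term unemployed: 9.9% vs 33.8% — the classroom track is higher every time.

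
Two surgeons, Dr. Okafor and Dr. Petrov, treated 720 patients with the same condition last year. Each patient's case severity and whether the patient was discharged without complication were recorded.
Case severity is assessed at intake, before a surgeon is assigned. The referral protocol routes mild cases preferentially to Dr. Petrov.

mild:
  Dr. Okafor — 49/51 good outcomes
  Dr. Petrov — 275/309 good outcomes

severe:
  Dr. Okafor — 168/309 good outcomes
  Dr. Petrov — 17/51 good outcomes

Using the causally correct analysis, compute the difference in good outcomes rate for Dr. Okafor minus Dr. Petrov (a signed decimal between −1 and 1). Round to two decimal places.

+0.14

Within every case severity level Dr. Okafor has the higher rate, yet pooled Dr. Petrov does — Simpson's reversal.
Since case severity is a pre-existing factor (not a product of the surgeon) and it affects the outcome on its own, it is a confounder. The stratified rates, not the pooled rate, identify the causal effect.
Adjusting over the population distribution of case severity: 0.500·(0.961−0.890) + 0.500·(0.544−0.333) = +0.141.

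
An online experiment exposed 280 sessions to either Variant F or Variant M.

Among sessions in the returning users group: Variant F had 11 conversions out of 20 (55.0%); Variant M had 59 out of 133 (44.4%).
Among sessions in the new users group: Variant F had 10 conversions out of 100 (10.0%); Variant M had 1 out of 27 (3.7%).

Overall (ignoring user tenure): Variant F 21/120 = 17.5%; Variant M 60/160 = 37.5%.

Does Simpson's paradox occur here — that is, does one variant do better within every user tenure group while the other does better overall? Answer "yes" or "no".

yes

Within each user tenure level (returning users 55.0% vs 44.4%; new users 10.0% vs 3.7%), Variant F has the higher rate every time. Pooled: 17.5% vs 37.5% — Variant M has the higher rate overall. The two comparisons disagree.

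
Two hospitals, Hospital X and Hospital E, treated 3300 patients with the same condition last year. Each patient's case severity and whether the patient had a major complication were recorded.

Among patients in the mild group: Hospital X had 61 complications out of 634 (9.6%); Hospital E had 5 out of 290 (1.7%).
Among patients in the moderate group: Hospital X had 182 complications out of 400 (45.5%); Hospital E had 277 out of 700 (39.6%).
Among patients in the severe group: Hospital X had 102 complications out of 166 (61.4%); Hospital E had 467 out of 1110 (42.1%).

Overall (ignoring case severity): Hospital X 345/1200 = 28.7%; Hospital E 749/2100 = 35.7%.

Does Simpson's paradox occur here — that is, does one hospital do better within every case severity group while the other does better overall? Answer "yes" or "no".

yes

Within each case severity level (mild 9.6% vs 1.7%; moderate 45.5% vs 39.6%; severe 61.4% vs 42.1%), Hospital E has the lower rate every time. Pooled: 28.7% vs 35.7% — Hospital X has the lower rate overall. The two comparisons disagree.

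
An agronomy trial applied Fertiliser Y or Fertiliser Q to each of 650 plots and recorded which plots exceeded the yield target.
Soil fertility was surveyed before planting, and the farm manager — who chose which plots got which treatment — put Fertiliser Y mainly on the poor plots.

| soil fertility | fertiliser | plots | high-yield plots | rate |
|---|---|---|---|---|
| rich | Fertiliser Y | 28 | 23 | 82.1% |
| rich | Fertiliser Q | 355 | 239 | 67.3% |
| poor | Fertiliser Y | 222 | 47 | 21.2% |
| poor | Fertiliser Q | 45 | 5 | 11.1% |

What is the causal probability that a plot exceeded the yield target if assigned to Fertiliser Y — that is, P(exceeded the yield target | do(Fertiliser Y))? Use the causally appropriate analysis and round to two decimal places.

0.57

Soil fertility is set before the fertiliser has any effect — it is not caused by the fertiliser — and it independently drives the outcome. That makes it a confounder, so the causal comparison is within soil fertility levels.
Standardising Fertiliser Y to the population soil fertility mix: 0.589·23/28 + 0.411·47/222 = 0.571.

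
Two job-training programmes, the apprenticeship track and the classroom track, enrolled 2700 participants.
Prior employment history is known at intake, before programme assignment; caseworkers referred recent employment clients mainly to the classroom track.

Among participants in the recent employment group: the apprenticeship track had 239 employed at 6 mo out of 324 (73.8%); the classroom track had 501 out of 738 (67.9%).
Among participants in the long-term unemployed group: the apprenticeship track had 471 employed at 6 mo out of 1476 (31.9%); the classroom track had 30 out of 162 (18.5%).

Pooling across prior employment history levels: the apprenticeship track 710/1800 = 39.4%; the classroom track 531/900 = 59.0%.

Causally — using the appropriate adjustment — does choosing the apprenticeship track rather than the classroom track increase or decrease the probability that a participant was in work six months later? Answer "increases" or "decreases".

Since prior employment history is a pre-existing factor (not a product of the programme) and it affects the outcome on its own, it is a confounder. The stratified rates, not the pooled rate, identify the causal effect.
Within each level — recent employment: 73.8% vs 67.9%; long-term unemployed: 31.9% vs 18.5% — the apprenticeship track is higher every time.

increases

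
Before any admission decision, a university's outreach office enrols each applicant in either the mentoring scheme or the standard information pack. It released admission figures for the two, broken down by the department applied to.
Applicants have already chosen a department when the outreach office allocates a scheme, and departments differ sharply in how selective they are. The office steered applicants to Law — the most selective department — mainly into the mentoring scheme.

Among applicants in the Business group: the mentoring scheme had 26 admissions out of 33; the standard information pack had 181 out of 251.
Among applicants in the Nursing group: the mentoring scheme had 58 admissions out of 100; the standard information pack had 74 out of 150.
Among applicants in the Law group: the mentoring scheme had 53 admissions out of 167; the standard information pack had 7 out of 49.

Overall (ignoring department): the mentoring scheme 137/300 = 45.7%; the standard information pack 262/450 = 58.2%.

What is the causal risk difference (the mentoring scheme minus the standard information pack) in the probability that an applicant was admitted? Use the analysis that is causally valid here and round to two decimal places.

+0.10

The imbalance in department arose from how applicants were allocated, not from anything the outreach scheme did; and department independently affects the outcome. The pooled gap is confounded — condition on department.
Adjusting over the population distribution of department: 0.379·(0.788−0.721) + 0.333·(0.580−0.493) + 0.288·(0.317−0.143) = +0.104.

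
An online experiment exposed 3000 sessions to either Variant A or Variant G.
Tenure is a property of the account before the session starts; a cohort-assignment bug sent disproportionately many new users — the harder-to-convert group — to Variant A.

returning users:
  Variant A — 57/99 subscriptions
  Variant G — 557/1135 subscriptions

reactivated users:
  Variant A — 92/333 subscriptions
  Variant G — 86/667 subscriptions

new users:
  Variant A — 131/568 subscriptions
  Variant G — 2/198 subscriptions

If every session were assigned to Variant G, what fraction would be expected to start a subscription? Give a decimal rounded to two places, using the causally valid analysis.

The stratified and pooled comparisons disagree (Variant A wins within each user tenure; Variant G wins overall), so the answer turns on the causal role of user tenure.
User tenure differs across variants for reasons unrelated to any effect of the variant itself, and it separately predicts the outcome — a classic confounder. We must compare within user tenure levels.
Standardising Variant G to the population user tenure mix: 0.411·557/1135 + 0.333·86/667 + 0.255·2/198 = 0.247.

0.25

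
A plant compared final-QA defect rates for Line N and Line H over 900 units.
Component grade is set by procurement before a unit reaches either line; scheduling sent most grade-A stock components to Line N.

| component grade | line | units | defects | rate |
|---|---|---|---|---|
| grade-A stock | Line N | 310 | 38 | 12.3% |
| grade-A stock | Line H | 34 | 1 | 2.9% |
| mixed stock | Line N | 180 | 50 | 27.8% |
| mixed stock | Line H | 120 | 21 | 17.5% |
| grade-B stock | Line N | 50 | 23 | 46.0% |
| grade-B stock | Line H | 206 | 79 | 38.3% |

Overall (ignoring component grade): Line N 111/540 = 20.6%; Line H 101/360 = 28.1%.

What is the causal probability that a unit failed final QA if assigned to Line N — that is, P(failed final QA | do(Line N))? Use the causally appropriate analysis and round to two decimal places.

0.27

Line H is lower inside every component grade stratum but Line N is lower in aggregate. Whether to stratify depends on how component grade relates to the line.
Nothing the line does changes component grade; the imbalance is an allocation artefact. With component grade also predicting the outcome, the pooled figure is confounded, and the within-stratum comparison is the causal one.
Standardising Line N to the population component grade mix: 0.382·38/310 + 0.333·50/180 + 0.284·23/50 = 0.270.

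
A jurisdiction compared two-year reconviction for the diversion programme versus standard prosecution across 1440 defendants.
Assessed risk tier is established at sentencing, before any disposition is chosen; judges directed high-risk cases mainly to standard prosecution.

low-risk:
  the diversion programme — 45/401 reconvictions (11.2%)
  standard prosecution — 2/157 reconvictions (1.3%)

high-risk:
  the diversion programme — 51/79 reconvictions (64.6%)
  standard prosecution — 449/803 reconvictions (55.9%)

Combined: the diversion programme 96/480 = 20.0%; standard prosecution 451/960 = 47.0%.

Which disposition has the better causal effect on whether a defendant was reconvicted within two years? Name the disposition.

Assessed risk tier differs across dispositions for reasons unrelated to any effect of the disposition itself, and it separately predicts the outcome — a classic confounder. We must compare within assessed risk tier levels.
Within each level — low-risk: 11.2% vs 1.3%; high-risk: 64.6% vs 55.9% — standard prosecution is lower every time.

standard prosecution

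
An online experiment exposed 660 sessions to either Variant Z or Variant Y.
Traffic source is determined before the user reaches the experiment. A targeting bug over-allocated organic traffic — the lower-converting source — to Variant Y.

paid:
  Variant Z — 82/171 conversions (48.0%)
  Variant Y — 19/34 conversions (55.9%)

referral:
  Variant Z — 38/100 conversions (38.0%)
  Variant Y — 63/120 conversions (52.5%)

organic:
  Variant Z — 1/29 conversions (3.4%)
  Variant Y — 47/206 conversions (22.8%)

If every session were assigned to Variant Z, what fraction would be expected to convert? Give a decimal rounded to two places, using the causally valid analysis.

0.29

Since traffic source is a pre-existing factor (not a product of the variant) and it affects the outcome on its own, it is a confounder. The stratified rates, not the pooled rate, identify the causal effect.
Standardising Variant Z to the population traffic source mix: 0.311·82/171 + 0.333·38/100 + 0.356·1/29 = 0.288.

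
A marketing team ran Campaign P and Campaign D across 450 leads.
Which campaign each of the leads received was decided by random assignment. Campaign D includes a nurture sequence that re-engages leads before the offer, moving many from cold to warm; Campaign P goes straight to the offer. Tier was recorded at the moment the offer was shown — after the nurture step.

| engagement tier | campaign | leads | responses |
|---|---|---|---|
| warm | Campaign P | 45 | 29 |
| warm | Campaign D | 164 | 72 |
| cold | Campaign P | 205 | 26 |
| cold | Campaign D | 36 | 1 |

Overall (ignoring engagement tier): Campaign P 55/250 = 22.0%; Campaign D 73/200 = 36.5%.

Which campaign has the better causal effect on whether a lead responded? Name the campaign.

Campaign D

The distribution of engagement tier is itself part of what the campaign does — it is an intermediate outcome. Holding it fixed would remove that part of the effect; the total effect is the pooled difference.
Pooled: Campaign P 22.0% vs Campaign D 36.5%; Campaign D is higher overall.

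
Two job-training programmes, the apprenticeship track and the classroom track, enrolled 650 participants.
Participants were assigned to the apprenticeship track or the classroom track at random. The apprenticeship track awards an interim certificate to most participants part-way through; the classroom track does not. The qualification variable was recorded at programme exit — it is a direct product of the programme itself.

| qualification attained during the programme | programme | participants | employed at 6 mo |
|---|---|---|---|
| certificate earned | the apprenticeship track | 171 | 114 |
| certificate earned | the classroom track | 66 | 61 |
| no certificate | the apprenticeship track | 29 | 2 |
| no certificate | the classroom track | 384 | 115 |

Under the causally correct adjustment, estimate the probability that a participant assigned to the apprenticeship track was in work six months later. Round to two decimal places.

the classroom track is higher inside every qualification attained during the programme stratum but the apprenticeship track is higher in aggregate. Whether to stratify depends on how qualification attained during the programme relates to the programme.
The distribution of qualification attained during the programme is itself part of what the programme does — it is an intermediate outcome. Holding it fixed would remove that part of the effect; the total effect is the pooled difference.
So P(outcome | do(the apprenticeship track)) is just the pooled rate for the apprenticeship track: 116/200 = 0.580.

0.58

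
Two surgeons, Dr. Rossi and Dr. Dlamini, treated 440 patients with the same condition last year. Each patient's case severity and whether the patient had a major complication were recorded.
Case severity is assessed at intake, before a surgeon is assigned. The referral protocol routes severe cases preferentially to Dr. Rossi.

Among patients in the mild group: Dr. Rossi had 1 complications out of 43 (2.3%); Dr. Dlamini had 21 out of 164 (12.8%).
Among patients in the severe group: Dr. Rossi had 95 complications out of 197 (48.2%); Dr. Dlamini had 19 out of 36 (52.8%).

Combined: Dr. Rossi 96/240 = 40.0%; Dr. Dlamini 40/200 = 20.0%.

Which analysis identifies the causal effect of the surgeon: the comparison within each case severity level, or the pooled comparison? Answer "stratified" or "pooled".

stratified

The case severity-specific comparison favours Dr. Rossi throughout, but the pooled figures favour Dr. Dlamini. The question is whether to condition on case severity.
Nothing the surgeon does changes case severity; the imbalance is an allocation artefact. With case severity also predicting the outcome, the pooled figure is confounded, and the within-stratum comparison is the causal one.
Within each level — mild: 2.3% vs 12.8%; severe: 48.2% vs 52.8% — Dr. Rossi is lower every time.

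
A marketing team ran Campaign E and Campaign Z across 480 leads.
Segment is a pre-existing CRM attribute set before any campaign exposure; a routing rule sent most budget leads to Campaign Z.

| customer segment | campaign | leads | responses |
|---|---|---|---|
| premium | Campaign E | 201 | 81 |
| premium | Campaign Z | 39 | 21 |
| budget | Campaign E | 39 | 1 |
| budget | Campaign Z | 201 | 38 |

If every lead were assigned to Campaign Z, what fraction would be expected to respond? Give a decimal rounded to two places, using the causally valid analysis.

0.36

The customer segment-specific comparison favours Campaign Z throughout, but the pooled figures favour Campaign E. The question is whether to condition on customer segment.
Customer segment satisfies the back-door criterion: it is not a descendant of the campaign, and it blocks the spurious path from campaign to outcome. Adjusting for it (i.e., using the within-customer segment rates) gives the causal effect.
Standardising Campaign Z to the population customer segment mix: 0.500·21/39 + 0.500·38/201 = 0.364.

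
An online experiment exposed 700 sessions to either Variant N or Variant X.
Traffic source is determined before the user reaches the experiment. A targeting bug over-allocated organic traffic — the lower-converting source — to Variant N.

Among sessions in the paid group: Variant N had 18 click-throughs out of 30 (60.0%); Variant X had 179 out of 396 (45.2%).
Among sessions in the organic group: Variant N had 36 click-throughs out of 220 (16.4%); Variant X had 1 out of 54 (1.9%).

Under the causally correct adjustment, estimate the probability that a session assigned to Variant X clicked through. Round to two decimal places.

0.28

Here traffic source is a common cause — it drives both which variant a case falls under and the outcome. The crude comparison mixes populations; the stratum-specific rates are the causally relevant ones.
Standardising Variant X to the population traffic source mix: 0.609·179/396 + 0.391·1/54 = 0.282.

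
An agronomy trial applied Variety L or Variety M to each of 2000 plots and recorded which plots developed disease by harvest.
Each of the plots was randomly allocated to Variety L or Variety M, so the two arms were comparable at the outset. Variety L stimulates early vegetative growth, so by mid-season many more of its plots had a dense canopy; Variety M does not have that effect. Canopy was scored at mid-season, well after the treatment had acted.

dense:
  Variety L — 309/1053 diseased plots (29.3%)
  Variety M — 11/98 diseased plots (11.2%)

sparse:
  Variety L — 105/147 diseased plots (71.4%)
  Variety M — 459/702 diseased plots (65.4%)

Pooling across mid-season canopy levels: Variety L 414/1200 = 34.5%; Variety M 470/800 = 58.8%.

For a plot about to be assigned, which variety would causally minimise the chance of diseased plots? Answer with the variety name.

Mid-season canopy here is a post-treatment variable shaped by the variety; conditioning on it would introduce bias rather than remove it. The overall comparison is the causal one.
Pooled: Variety L 34.5% vs Variety M 58.8%; Variety L is lower overall.

Variety L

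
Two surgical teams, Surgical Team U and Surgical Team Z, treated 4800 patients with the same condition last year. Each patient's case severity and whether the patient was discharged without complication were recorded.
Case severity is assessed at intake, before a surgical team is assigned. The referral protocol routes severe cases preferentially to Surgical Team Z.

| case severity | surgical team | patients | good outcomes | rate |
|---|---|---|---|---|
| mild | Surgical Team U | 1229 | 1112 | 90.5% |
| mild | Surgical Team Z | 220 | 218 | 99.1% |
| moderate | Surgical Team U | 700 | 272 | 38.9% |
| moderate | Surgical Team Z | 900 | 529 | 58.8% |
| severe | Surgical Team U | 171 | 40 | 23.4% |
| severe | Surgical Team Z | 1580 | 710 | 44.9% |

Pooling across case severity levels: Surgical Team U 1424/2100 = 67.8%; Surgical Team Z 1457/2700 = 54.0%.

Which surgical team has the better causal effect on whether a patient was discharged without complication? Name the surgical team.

Within every case severity level Surgical Team Z has the higher rate, yet pooled Surgical Team U does — Simpson's reversal.
Nothing the surgical team does changes case severity; the imbalance is an allocation artefact. With case severity also predicting the outcome, the pooled figure is confounded, and the within-stratum comparison is the causal one.
Within each level — mild: 90.5% vs 99.1%; moderate: 38.9% vs 58.8%; severe: 23.4% vs 44.9% — Surgical Team Z is higher every time.

Surgical Team Z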